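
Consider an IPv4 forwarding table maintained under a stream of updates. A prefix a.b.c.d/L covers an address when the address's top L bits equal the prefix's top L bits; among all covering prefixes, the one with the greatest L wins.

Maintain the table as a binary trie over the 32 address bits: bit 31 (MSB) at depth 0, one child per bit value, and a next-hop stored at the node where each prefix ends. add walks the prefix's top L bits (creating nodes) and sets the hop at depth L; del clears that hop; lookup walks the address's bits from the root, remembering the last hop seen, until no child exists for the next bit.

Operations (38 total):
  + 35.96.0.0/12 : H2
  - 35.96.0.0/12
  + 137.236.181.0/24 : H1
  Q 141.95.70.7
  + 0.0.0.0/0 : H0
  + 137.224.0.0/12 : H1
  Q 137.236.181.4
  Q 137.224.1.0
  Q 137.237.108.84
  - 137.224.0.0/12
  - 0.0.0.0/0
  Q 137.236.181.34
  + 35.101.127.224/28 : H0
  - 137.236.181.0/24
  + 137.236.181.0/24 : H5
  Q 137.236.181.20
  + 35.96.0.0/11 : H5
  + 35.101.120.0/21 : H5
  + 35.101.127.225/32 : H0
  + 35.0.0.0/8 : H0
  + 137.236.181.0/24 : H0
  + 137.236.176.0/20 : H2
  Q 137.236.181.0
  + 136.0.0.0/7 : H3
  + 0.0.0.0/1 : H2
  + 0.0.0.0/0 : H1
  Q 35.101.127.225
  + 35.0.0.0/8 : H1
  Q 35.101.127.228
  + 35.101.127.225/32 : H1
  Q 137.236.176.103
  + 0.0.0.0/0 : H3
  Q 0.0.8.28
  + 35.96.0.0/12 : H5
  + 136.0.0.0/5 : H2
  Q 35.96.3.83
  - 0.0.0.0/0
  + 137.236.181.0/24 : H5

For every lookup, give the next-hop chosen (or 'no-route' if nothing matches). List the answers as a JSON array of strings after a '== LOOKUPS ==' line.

Apply in order:
  + 35.96.0.0/12 (H2) depth=12
  del 35.96.0.0/12 (clear depth 12)
  + 137.236.181.0/24 (H1) depth=24
  ? 141.95.70.7  path d0:-→d1:-→d2:-→d3:-→d4:-→d5:-  best=no-route
  + 0.0.0.0/0 (H0) depth=0
  + 137.224.0.0/12 (H1) depth=12
  ? 137.236.181.4  path d0:H0→d1:-→d2:-→d3:-→d4:-→d5:-→d6:-→d7:-→d8:-→d9:-→d10:-→d11:-→d12:H1→d13:-→d14:-→d15:-→d16:-→d17:-→d18:-→d19:-→d20:-→d21:-→d22:-→d23:-→d24:H1  best=H1
  ? 137.224.1.0  path d0:H0→d1:-→d2:-→d3:-→d4:-→d5:-→d6:-→d7:-→d8:-→d9:-→d10:-→d11:-→d12:H1  best=H1
  ? 137.237.108.84  path d0:H0→d1:-→d2:-→d3:-→d4:-→d5:-→d6:-→d7:-→d8:-→d9:-→d10:-→d11:-→d12:H1→d13:-→d14:-→d15:-  best=H1
  del 137.224.0.0/12 (clear depth 12)
  del 0.0.0.0/0 (clear depth 0)
  ? 137.236.181.34  path d0:-→d1:-→d2:-→d3:-→d4:-→d5:-→d6:-→d7:-→d8:-→d9:-→d10:-→d11:-→d12:-→d13:-→d14:-→d15:-→d16:-→d17:-→d18:-→d19:-→d20:-→d21:-→d22:-→d23:-→d24:H1  best=H1
  + 35.101.127.224/28 (H0) depth=28
  del 137.236.181.0/24 (clear depth 24)
  + 137.236.181.0/24 (H5) depth=24
  ? 137.236.181.20  path d0:-→d1:-→d2:-→d3:-→d4:-→d5:-→d6:-→d7:-→d8:-→d9:-→d10:-→d11:-→d12:-→d13:-→d14:-→d15:-→d16:-→d17:-→d18:-→d19:-→d20:-→d21:-→d22:-→d23:-→d24:H5  best=H5
  + 35.96.0.0/11 (H5) depth=11
  + 35.101.120.0/21 (H5) depth=21
  + 35.101.127.225/32 (H0) depth=32
  + 35.0.0.0/8 (H0) depth=8
  + 137.236.181.0/24 (H0) depth=24
  + 137.236.176.0/20 (H2) depth=20
  ? 137.236.181.0  path d0:-→d1:-→d2:-→d3:-→d4:-→d5:-→d6:-→d7:-→d8:-→d9:-→d10:-→d11:-→d12:-→d13:-→d14:-→d15:-→d16:-→d17:-→d18:-→d19:-→d20:H2→d21:-→d22:-→d23:-→d24:H0  best=H0
  + 136.0.0.0/7 (H3) depth=7
  + 0.0.0.0/1 (H2) depth=1
  + 0.0.0.0/0 (H1) depth=0
  ? 35.101.127.225  path d0:H1→d1:H2→d2:-→d3:-→d4:-→d5:-→d6:-→d7:-→d8:H0→d9:-→d10:-→d11:H5→d12:-→d13:-→d14:-→d15:-→d16:-→d17:-→d18:-→d19:-→d20:-→d21:H5→d22:-→d23:-→d24:-→d25:-→d26:-→d27:-→d28:H0→d29:-→d30:-→d31:-→d32:H0  best=H0
  + 35.0.0.0/8 (H1) depth=8
  ? 35.101.127.228  path d0:H1→d1:H2→d2:-→d3:-→d4:-→d5:-→d6:-→d7:-→d8:H1→d9:-→d10:-→d11:H5→d12:-→d13:-→d14:-→d15:-→d16:-→d17:-→d18:-→d19:-→d20:-→d21:H5→d22:-→d23:-→d24:-→d25:-→d26:-→d27:-→d28:H0→d29:-  best=H0
  + 35.101.127.225/32 (H1) depth=32
  ? 137.236.176.103  path d0:H1→d1:-→d2:-→d3:-→d4:-→d5:-→d6:-→d7:H3→d8:-→d9:-→d10:-→d11:-→d12:-→d13:-→d14:-→d15:-→d16:-→d17:-→d18:-→d19:-→d20:H2→d21:-  best=H2
  + 0.0.0.0/0 (H3) depth=0
  ? 0.0.8.28  path d0:H3→d1:H2→d2:-  best=H2
  + 35.96.0.0/12 (H5) depth=12
  + 136.0.0.0/5 (H2) depth=5
  ? 35.96.3.83  path d0:H3→d1:H2→d2:-→d3:-→d4:-→d5:-→d6:-→d7:-→d8:H1→d9:-→d10:-→d11:H5→d12:H5→d13:-  best=H5
  del 0.0.0.0/0 (clear depth 0)
  + 137.236.181.0/24 (H5) depth=24

== LOOKUPS ==
["no-route","H1","H1","H1","H1","H5","H0","H0","H0","H2","H2","H5"]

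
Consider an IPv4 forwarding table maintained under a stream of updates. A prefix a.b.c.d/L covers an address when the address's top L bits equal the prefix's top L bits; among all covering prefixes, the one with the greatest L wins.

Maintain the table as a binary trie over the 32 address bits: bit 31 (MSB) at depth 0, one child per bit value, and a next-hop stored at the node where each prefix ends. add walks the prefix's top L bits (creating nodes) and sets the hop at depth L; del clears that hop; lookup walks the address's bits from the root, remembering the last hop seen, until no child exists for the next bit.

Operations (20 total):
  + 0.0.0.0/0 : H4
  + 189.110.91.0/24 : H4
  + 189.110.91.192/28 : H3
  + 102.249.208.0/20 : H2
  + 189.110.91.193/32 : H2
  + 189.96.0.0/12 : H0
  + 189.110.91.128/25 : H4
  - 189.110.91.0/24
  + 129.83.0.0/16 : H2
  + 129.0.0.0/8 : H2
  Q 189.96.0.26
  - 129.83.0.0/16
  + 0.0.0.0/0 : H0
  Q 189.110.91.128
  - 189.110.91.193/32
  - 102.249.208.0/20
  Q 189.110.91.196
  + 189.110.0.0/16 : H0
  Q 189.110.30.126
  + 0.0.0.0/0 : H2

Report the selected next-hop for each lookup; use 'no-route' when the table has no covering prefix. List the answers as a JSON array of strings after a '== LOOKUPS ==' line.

Trace:
  add 0.0.0.0/0 -> H4 at depth 0
  add 189.110.91.0/24 -> H4 at depth 24
  add 189.110.91.192/28 -> H3 at depth 28
  add 102.249.208.0/20 -> H2 at depth 20
  add 189.110.91.193/32 -> H2 at depth 32
  add 189.96.0.0/12 -> H0 at depth 12
  add 189.110.91.128/25 -> H4 at depth 25
  - 189.110.91.0/24 clear@24
  add 129.83.0.0/16 -> H2 at depth 16
  add 129.0.0.0/8 -> H2 at depth 8
  lookup 189.96.0.26: bits 101111010110 walk d0:H4→d1:-→d2:-→d3:-→d4:-→d5:-→d6:-→d7:-→d8:-→d9:-→d10:-→d11:-→d12:H0 -> H0
  - 129.83.0.0/16 clear@16
  add 0.0.0.0/0 -> H0 at depth 0
  lookup 189.110.91.128: bits 1011110101101110010110111 walk d0:H0→d1:-→d2:-→d3:-→d4:-→d5:-→d6:-→d7:-→d8:-→d9:-→d10:-→d11:-→d12:H0→d13:-→d14:-→d15:-→d16:-→d17:-→d18:-→d19:-→d20:-→d21:-→d22:-→d23:-→d24:-→d25:H4 -> H4
  - 189.110.91.193/32 clear@32
  - 102.249.208.0/20 clear@20
  lookup 189.110.91.196: bits 10111101011011100101101111000 walk d0:H0→d1:-→d2:-→d3:-→d4:-→d5:-→d6:-→d7:-→d8:-→d9:-→d10:-→d11:-→d12:H0→d13:-→d14:-→d15:-→d16:-→d17:-→d18:-→d19:-→d20:-→d21:-→d22:-→d23:-→d24:-→d25:H4→d26:-→d27:-→d28:H3→d29:- -> H3
  add 189.110.0.0/16 -> H0 at depth 16
  lookup 189.110.30.126: bits 10111101011011100 walk d0:H0→d1:-→d2:-→d3:-→d4:-→d5:-→d6:-→d7:-→d8:-→d9:-→d10:-→d11:-→d12:H0→d13:-→d14:-→d15:-→d16:H0→d17:- -> H0
  add 0.0.0.0/0 -> H2 at depth 0

== LOOKUPS ==
["H0","H4","H3","H0"]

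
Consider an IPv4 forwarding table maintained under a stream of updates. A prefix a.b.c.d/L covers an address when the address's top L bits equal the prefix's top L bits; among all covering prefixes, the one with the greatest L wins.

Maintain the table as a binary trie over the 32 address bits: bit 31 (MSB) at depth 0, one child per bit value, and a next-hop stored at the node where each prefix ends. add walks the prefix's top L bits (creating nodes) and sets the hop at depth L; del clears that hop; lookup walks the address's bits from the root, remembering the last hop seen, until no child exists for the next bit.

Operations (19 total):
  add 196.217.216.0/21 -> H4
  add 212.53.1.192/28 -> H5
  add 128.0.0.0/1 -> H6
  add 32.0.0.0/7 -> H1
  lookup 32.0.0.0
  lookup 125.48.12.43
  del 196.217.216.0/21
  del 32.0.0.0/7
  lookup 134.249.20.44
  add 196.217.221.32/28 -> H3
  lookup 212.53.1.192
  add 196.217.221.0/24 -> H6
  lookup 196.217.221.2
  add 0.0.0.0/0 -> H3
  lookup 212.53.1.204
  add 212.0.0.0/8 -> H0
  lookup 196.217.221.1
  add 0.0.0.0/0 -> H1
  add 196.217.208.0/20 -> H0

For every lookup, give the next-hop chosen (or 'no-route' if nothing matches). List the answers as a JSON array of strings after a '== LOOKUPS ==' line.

Trace:
  add 196.217.216.0/21 -> H4 at depth 21
  add 212.53.1.192/28 -> H5 at depth 28
  add 128.0.0.0/1 -> H6 at depth 1
  add 32.0.0.0/7 -> H1 at depth 7
  ? 32.0.0.0  path d0:-→d1:-→d2:-→d3:-→d4:-→d5:-→d6:-→d7:H1  best=H1
  ? 125.48.12.43  path d0:-→d1:-  best=no-route
  - 196.217.216.0/21 clear@21
  - 32.0.0.0/7 clear@7
  ? 134.249.20.44  path d0:-→d1:H6  best=H6
  add 196.217.221.32/28 -> H3 at depth 28
  ? 212.53.1.192  path d0:-→d1:H6→d2:-→d3:-→d4:-→d5:-→d6:-→d7:-→d8:-→d9:-→d10:-→d11:-→d12:-→d13:-→d14:-→d15:-→d16:-→d17:-→d18:-→d19:-→d20:-→d21:-→d22:-→d23:-→d24:-→d25:-→d26:-→d27:-→d28:H5  best=H5
  add 196.217.221.0/24 -> H6 at depth 24
  ? 196.217.221.2  path d0:-→d1:H6→d2:-→d3:-→d4:-→d5:-→d6:-→d7:-→d8:-→d9:-→d10:-→d11:-→d12:-→d13:-→d14:-→d15:-→d16:-→d17:-→d18:-→d19:-→d20:-→d21:-→d22:-→d23:-→d24:H6→d25:-→d26:-  best=H6
  add 0.0.0.0/0 -> H3 at depth 0
  ? 212.53.1.204  path d0:H3→d1:H6→d2:-→d3:-→d4:-→d5:-→d6:-→d7:-→d8:-→d9:-→d10:-→d11:-→d12:-→d13:-→d14:-→d15:-→d16:-→d17:-→d18:-→d19:-→d20:-→d21:-→d22:-→d23:-→d24:-→d25:-→d26:-→d27:-→d28:H5  best=H5
  add 212.0.0.0/8 -> H0 at depth 8
  ? 196.217.221.1  path d0:H3→d1:H6→d2:-→d3:-→d4:-→d5:-→d6:-→d7:-→d8:-→d9:-→d10:-→d11:-→d12:-→d13:-→d14:-→d15:-→d16:-→d17:-→d18:-→d19:-→d20:-→d21:-→d22:-→d23:-→d24:H6→d25:-→d26:-  best=H6
  add 0.0.0.0/0 -> H1 at depth 0
  add 196.217.208.0/20 -> H0 at depth 20

== LOOKUPS ==
["H1","no-route","H6","H5","H6","H5","H6"]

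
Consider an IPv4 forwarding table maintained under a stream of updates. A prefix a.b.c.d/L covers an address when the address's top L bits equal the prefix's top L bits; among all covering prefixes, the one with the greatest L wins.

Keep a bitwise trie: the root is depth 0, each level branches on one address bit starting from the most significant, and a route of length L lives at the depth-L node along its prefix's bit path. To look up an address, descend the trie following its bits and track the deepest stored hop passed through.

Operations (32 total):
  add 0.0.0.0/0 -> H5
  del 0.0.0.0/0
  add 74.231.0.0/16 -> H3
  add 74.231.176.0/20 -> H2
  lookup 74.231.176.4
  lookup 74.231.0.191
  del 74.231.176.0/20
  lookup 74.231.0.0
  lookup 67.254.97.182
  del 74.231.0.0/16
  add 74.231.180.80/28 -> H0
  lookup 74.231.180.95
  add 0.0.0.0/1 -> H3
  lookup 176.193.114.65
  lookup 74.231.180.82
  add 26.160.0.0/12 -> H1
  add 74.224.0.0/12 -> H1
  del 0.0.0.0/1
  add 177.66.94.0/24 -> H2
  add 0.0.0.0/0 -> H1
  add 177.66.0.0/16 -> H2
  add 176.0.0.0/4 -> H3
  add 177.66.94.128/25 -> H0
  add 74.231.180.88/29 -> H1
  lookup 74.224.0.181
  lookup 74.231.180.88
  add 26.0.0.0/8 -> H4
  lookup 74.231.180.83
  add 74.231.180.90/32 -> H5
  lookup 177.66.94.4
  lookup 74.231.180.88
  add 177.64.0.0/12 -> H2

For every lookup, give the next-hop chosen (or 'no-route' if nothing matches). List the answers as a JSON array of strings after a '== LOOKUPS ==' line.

Trace:
  add 0.0.0.0/0 -> H5 at depth 0
  del 0.0.0.0/0 (clear depth 0)
  add 74.231.0.0/16 -> H3 at depth 16
  add 74.231.176.0/20 -> H2 at depth 20
  ? 74.231.176.4  path d0:-→d1:-→d2:-→d3:-→d4:-→d5:-→d6:-→d7:-→d8:-→d9:-→d10:-→d11:-→d12:-→d13:-→d14:-→d15:-→d16:H3→d17:-→d18:-→d19:-→d20:H2  best=H2
  ? 74.231.0.191  path d0:-→d1:-→d2:-→d3:-→d4:-→d5:-→d6:-→d7:-→d8:-→d9:-→d10:-→d11:-→d12:-→d13:-→d14:-→d15:-→d16:H3  best=H3
  del 74.231.176.0/20 (clear depth 20)
  ? 74.231.0.0  path d0:-→d1:-→d2:-→d3:-→d4:-→d5:-→d6:-→d7:-→d8:-→d9:-→d10:-→d11:-→d12:-→d13:-→d14:-→d15:-→d16:H3  best=H3
  ? 67.254.97.182  path d0:-→d1:-→d2:-→d3:-→d4:-  best=no-route
  del 74.231.0.0/16 (clear depth 16)
  add 74.231.180.80/28 -> H0 at depth 28
  ? 74.231.180.95  path d0:-→d1:-→d2:-→d3:-→d4:-→d5:-→d6:-→d7:-→d8:-→d9:-→d10:-→d11:-→d12:-→d13:-→d14:-→d15:-→d16:-→d17:-→d18:-→d19:-→d20:-→d21:-→d22:-→d23:-→d24:-→d25:-→d26:-→d27:-→d28:H0  best=H0
  add 0.0.0.0/1 -> H3 at depth 1
  ? 176.193.114.65  path d0:-  best=no-route
  ? 74.231.180.82  path d0:-→d1:H3→d2:-→d3:-→d4:-→d5:-→d6:-→d7:-→d8:-→d9:-→d10:-→d11:-→d12:-→d13:-→d14:-→d15:-→d16:-→d17:-→d18:-→d19:-→d20:-→d21:-→d22:-→d23:-→d24:-→d25:-→d26:-→d27:-→d28:H0  best=H0
  add 26.160.0.0/12 -> H1 at depth 12
  add 74.224.0.0/12 -> H1 at depth 12
  del 0.0.0.0/1 (clear depth 1)
  add 177.66.94.0/24 -> H2 at depth 24
  add 0.0.0.0/0 -> H1 at depth 0
  add 177.66.0.0/16 -> H2 at depth 16
  add 176.0.0.0/4 -> H3 at depth 4
  add 177.66.94.128/25 -> H0 at depth 25
  add 74.231.180.88/29 -> H1 at depth 29
  ? 74.224.0.181  path d0:H1→d1:-→d2:-→d3:-→d4:-→d5:-→d6:-→d7:-→d8:-→d9:-→d10:-→d11:-→d12:H1→d13:-  best=H1
  ? 74.231.180.88  path d0:H1→d1:-→d2:-→d3:-→d4:-→d5:-→d6:-→d7:-→d8:-→d9:-→d10:-→d11:-→d12:H1→d13:-→d14:-→d15:-→d16:-→d17:-→d18:-→d19:-→d20:-→d21:-→d22:-→d23:-→d24:-→d25:-→d26:-→d27:-→d28:H0→d29:H1  best=H1
  add 26.0.0.0/8 -> H4 at depth 8
  ? 74.231.180.83  path d0:H1→d1:-→d2:-→d3:-→d4:-→d5:-→d6:-→d7:-→d8:-→d9:-→d10:-→d11:-→d12:H1→d13:-→d14:-→d15:-→d16:-→d17:-→d18:-→d19:-→d20:-→d21:-→d22:-→d23:-→d24:-→d25:-→d26:-→d27:-→d28:H0  best=H0
  add 74.231.180.90/32 -> H5 at depth 32
  ? 177.66.94.4  path d0:H1→d1:-→d2:-→d3:-→d4:H3→d5:-→d6:-→d7:-→d8:-→d9:-→d10:-→d11:-→d12:-→d13:-→d14:-→d15:-→d16:H2→d17:-→d18:-→d19:-→d20:-→d21:-→d22:-→d23:-→d24:H2  best=H2
  ? 74.231.180.88  path d0:H1→d1:-→d2:-→d3:-→d4:-→d5:-→d6:-→d7:-→d8:-→d9:-→d10:-→d11:-→d12:H1→d13:-→d14:-→d15:-→d16:-→d17:-→d18:-→d19:-→d20:-→d21:-→d22:-→d23:-→d24:-→d25:-→d26:-→d27:-→d28:H0→d29:H1→d30:-  best=H1
  add 177.64.0.0/12 -> H2 at depth 12

== LOOKUPS ==
["H2","H3","H3","no-route","H0","no-route","H0","H1","H1","H0","H2","H1"]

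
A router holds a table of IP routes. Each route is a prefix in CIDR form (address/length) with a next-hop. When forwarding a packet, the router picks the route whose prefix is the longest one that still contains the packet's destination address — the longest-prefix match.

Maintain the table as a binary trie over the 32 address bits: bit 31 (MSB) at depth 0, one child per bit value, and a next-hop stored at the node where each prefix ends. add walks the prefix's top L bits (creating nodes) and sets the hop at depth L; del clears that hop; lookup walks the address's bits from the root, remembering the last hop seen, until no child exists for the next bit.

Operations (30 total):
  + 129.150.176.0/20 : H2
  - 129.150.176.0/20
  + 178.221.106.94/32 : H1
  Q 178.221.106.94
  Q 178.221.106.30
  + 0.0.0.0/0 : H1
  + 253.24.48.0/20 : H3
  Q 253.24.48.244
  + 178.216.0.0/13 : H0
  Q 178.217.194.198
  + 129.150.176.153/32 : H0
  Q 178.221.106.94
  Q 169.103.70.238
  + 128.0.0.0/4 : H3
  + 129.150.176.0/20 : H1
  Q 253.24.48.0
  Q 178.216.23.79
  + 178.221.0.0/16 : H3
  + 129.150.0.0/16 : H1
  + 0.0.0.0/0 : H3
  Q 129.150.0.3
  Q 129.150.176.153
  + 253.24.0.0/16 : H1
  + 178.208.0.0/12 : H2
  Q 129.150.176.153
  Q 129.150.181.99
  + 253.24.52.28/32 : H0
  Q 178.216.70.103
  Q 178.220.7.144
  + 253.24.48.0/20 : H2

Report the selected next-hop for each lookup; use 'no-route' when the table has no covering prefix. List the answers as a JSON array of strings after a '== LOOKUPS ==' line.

Trace:
  add 129.150.176.0/20 -> H2 at depth 20
  - 129.150.176.0/20 clear@20
  add 178.221.106.94/32 -> H1 at depth 32
  lookup 178.221.106.94: bits 10110010110111010110101001011110 walk d0:-→d1:-→d2:-→d3:-→d4:-→d5:-→d6:-→d7:-→d8:-→d9:-→d10:-→d11:-→d12:-→d13:-→d14:-→d15:-→d16:-→d17:-→d18:-→d19:-→d20:-→d21:-→d22:-→d23:-→d24:-→d25:-→d26:-→d27:-→d28:-→d29:-→d30:-→d31:-→d32:H1 -> H1
  lookup 178.221.106.30: bits 1011001011011101011010100 walk d0:-→d1:-→d2:-→d3:-→d4:-→d5:-→d6:-→d7:-→d8:-→d9:-→d10:-→d11:-→d12:-→d13:-→d14:-→d15:-→d16:-→d17:-→d18:-→d19:-→d20:-→d21:-→d22:-→d23:-→d24:-→d25:- -> no-route
  add 0.0.0.0/0 -> H1 at depth 0
  add 253.24.48.0/20 -> H3 at depth 20
  lookup 253.24.48.244: bits 11111101000110000011 walk d0:H1→d1:-→d2:-→d3:-→d4:-→d5:-→d6:-→d7:-→d8:-→d9:-→d10:-→d11:-→d12:-→d13:-→d14:-→d15:-→d16:-→d17:-→d18:-→d19:-→d20:H3 -> H3
  add 178.216.0.0/13 -> H0 at depth 13
  lookup 178.217.194.198: bits 1011001011011 walk d0:H1→d1:-→d2:-→d3:-→d4:-→d5:-→d6:-→d7:-→d8:-→d9:-→d10:-→d11:-→d12:-→d13:H0 -> H0
  add 129.150.176.153/32 -> H0 at depth 32
  lookup 178.221.106.94: bits 10110010110111010110101001011110 walk d0:H1→d1:-→d2:-→d3:-→d4:-→d5:-→d6:-→d7:-→d8:-→d9:-→d10:-→d11:-→d12:-→d13:H0→d14:-→d15:-→d16:-→d17:-→d18:-→d19:-→d20:-→d21:-→d22:-→d23:-→d24:-→d25:-→d26:-→d27:-→d28:-→d29:-→d30:-→d31:-→d32:H1 -> H1
  lookup 169.103.70.238: bits 101 walk d0:H1→d1:-→d2:-→d3:- -> H1
  add 128.0.0.0/4 -> H3 at depth 4
  add 129.150.176.0/20 -> H1 at depth 20
  lookup 253.24.48.0: bits 11111101000110000011 walk d0:H1→d1:-→d2:-→d3:-→d4:-→d5:-→d6:-→d7:-→d8:-→d9:-→d10:-→d11:-→d12:-→d13:-→d14:-→d15:-→d16:-→d17:-→d18:-→d19:-→d20:H3 -> H3
  lookup 178.216.23.79: bits 1011001011011 walk d0:H1→d1:-→d2:-→d3:-→d4:-→d5:-→d6:-→d7:-→d8:-→d9:-→d10:-→d11:-→d12:-→d13:H0 -> H0
  add 178.221.0.0/16 -> H3 at depth 16
  add 129.150.0.0/16 -> H1 at depth 16
  add 0.0.0.0/0 -> H3 at depth 0
  lookup 129.150.0.3: bits 1000000110010110 walk d0:H3→d1:-→d2:-→d3:-→d4:H3→d5:-→d6:-→d7:-→d8:-→d9:-→d10:-→d11:-→d12:-→d13:-→d14:-→d15:-→d16:H1 -> H1
  lookup 129.150.176.153: bits 10000001100101101011000010011001 walk d0:H3→d1:-→d2:-→d3:-→d4:H3→d5:-→d6:-→d7:-→d8:-→d9:-→d10:-→d11:-→d12:-→d13:-→d14:-→d15:-→d16:H1→d17:-→d18:-→d19:-→d20:H1→d21:-→d22:-→d23:-→d24:-→d25:-→d26:-→d27:-→d28:-→d29:-→d30:-→d31:-→d32:H0 -> H0
  add 253.24.0.0/16 -> H1 at depth 16
  add 178.208.0.0/12 -> H2 at depth 12
  lookup 129.150.176.153: bits 10000001100101101011000010011001 walk d0:H3→d1:-→d2:-→d3:-→d4:H3→d5:-→d6:-→d7:-→d8:-→d9:-→d10:-→d11:-→d12:-→d13:-→d14:-→d15:-→d16:H1→d17:-→d18:-→d19:-→d20:H1→d21:-→d22:-→d23:-→d24:-→d25:-→d26:-→d27:-→d28:-→d29:-→d30:-→d31:-→d32:H0 -> H0
  lookup 129.150.181.99: bits 100000011001011010110 walk d0:H3→d1:-→d2:-→d3:-→d4:H3→d5:-→d6:-→d7:-→d8:-→d9:-→d10:-→d11:-→d12:-→d13:-→d14:-→d15:-→d16:H1→d17:-→d18:-→d19:-→d20:H1→d21:- -> H1
  add 253.24.52.28/32 -> H0 at depth 32
  lookup 178.216.70.103: bits 1011001011011 walk d0:H3→d1:-→d2:-→d3:-→d4:-→d5:-→d6:-→d7:-→d8:-→d9:-→d10:-→d11:-→d12:H2→d13:H0 -> H0
  lookup 178.220.7.144: bits 101100101101110 walk d0:H3→d1:-→d2:-→d3:-→d4:-→d5:-→d6:-→d7:-→d8:-→d9:-→d10:-→d11:-→d12:H2→d13:H0→d14:-→d15:- -> H0
  add 253.24.48.0/20 -> H2 at depth 20

== LOOKUPS ==
["H1","no-route","H3","H0","H1","H1","H3","H0","H1","H0","H0","H1","H0","H0"]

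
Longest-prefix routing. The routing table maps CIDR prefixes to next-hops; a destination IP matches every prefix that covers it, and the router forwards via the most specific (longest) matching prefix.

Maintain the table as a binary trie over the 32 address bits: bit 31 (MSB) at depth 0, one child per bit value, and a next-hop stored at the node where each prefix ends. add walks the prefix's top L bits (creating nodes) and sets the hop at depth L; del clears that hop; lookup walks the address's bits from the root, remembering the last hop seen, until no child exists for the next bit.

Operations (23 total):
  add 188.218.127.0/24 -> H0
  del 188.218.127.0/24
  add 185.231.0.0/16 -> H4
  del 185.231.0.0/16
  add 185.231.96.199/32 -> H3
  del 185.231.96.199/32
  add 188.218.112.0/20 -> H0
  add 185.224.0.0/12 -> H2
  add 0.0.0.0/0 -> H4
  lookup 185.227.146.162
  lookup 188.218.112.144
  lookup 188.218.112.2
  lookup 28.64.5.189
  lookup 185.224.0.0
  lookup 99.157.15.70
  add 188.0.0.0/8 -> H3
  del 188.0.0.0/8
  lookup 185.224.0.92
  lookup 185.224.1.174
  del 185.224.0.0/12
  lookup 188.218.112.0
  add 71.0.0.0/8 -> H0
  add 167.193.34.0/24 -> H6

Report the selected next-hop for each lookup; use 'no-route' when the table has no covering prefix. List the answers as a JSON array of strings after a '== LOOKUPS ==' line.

Process each operation:
  + 188.218.127.0/24 (H0) depth=24
  - 188.218.127.0/24 clear@24
  + 185.231.0.0/16 (H4) depth=16
  - 185.231.0.0/16 clear@16
  + 185.231.96.199/32 (H3) depth=32
  - 185.231.96.199/32 clear@32
  + 188.218.112.0/20 (H0) depth=20
  + 185.224.0.0/12 (H2) depth=12
  + 0.0.0.0/0 (H4) depth=0
  lookup 185.227.146.162: bits 1011100111100 walk d0:H4→d1:-→d2:-→d3:-→d4:-→d5:-→d6:-→d7:-→d8:-→d9:-→d10:-→d11:-→d12:H2→d13:- -> H2
  lookup 188.218.112.144: bits 10111100110110100111 walk d0:H4→d1:-→d2:-→d3:-→d4:-→d5:-→d6:-→d7:-→d8:-→d9:-→d10:-→d11:-→d12:-→d13:-→d14:-→d15:-→d16:-→d17:-→d18:-→d19:-→d20:H0 -> H0
  lookup 188.218.112.2: bits 10111100110110100111 walk d0:H4→d1:-→d2:-→d3:-→d4:-→d5:-→d6:-→d7:-→d8:-→d9:-→d10:-→d11:-→d12:-→d13:-→d14:-→d15:-→d16:-→d17:-→d18:-→d19:-→d20:H0 -> H0
  lookup 28.64.5.189: bits ε walk d0:H4 -> H4
  lookup 185.224.0.0: bits 1011100111100 walk d0:H4→d1:-→d2:-→d3:-→d4:-→d5:-→d6:-→d7:-→d8:-→d9:-→d10:-→d11:-→d12:H2→d13:- -> H2
  lookup 99.157.15.70: bits ε walk d0:H4 -> H4
  + 188.0.0.0/8 (H3) depth=8
  - 188.0.0.0/8 clear@8
  lookup 185.224.0.92: bits 1011100111100 walk d0:H4→d1:-→d2:-→d3:-→d4:-→d5:-→d6:-→d7:-→d8:-→d9:-→d10:-→d11:-→d12:H2→d13:- -> H2
  lookup 185.224.1.174: bits 1011100111100 walk d0:H4→d1:-→d2:-→d3:-→d4:-→d5:-→d6:-→d7:-→d8:-→d9:-→d10:-→d11:-→d12:H2→d13:- -> H2
  - 185.224.0.0/12 clear@12
  lookup 188.218.112.0: bits 10111100110110100111 walk d0:H4→d1:-→d2:-→d3:-→d4:-→d5:-→d6:-→d7:-→d8:-→d9:-→d10:-→d11:-→d12:-→d13:-→d14:-→d15:-→d16:-→d17:-→d18:-→d19:-→d20:H0 -> H0
  + 71.0.0.0/8 (H0) depth=8
  + 167.193.34.0/24 (H6) depth=24

== LOOKUPS ==
["H2","H0","H0","H4","H2","H4","H2","H2","H0"]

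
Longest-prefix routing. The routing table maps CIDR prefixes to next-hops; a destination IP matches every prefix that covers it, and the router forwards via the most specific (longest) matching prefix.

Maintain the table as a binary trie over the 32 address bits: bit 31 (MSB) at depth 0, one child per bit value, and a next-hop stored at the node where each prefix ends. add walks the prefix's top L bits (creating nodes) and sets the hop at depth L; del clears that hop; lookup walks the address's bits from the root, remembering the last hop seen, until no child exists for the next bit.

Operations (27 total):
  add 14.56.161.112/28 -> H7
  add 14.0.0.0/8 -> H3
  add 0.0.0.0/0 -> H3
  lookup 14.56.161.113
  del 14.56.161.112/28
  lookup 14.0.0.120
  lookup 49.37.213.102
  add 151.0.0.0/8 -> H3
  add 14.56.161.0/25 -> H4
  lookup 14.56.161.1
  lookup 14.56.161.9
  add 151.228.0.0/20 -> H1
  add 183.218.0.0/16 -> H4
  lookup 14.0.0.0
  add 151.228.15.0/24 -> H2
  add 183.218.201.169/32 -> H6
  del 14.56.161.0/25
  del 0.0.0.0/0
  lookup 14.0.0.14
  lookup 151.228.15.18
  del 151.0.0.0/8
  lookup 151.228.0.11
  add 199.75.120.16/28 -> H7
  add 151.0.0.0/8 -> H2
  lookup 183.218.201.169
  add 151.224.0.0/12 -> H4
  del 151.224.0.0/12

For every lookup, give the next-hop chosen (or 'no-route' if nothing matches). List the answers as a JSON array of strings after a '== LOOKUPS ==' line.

Apply in order:
  add 14.56.161.112/28 -> H7 at depth 28
  add 14.0.0.0/8 -> H3 at depth 8
  add 0.0.0.0/0 -> H3 at depth 0
  Q 14.56.161.113: descend 0000111000111000101000010111 ; hops seen [H3,H3,H7] ; pick H7
  del 14.56.161.112/28 (clear depth 28)
  Q 14.0.0.120: descend 0000111000 ; hops seen [H3,H3] ; pick H3
  Q 49.37.213.102: descend 00 ; hops seen [H3] ; pick H3
  add 151.0.0.0/8 -> H3 at depth 8
  add 14.56.161.0/25 -> H4 at depth 25
  Q 14.56.161.1: descend 0000111000111000101000010 ; hops seen [H3,H3,H4] ; pick H4
  Q 14.56.161.9: descend 0000111000111000101000010 ; hops seen [H3,H3,H4] ; pick H4
  add 151.228.0.0/20 -> H1 at depth 20
  add 183.218.0.0/16 -> H4 at depth 16
  Q 14.0.0.0: descend 0000111000 ; hops seen [H3,H3] ; pick H3
  add 151.228.15.0/24 -> H2 at depth 24
  add 183.218.201.169/32 -> H6 at depth 32
  del 14.56.161.0/25 (clear depth 25)
  del 0.0.0.0/0 (clear depth 0)
  Q 14.0.0.14: descend 0000111000 ; hops seen [H3] ; pick H3
  Q 151.228.15.18: descend 100101111110010000001111 ; hops seen [H3,H1,H2] ; pick H2
  del 151.0.0.0/8 (clear depth 8)
  Q 151.228.0.11: descend 10010111111001000000 ; hops seen [H1] ; pick H1
  add 199.75.120.16/28 -> H7 at depth 28
  add 151.0.0.0/8 -> H2 at depth 8
  Q 183.218.201.169: descend 10110111110110101100100110101001 ; hops seen [H4,H6] ; pick H6
  add 151.224.0.0/12 -> H4 at depth 12
  del 151.224.0.0/12 (clear depth 12)

== LOOKUPS ==
["H7","H3","H3","H4","H4","H3","H3","H2","H1","H6"]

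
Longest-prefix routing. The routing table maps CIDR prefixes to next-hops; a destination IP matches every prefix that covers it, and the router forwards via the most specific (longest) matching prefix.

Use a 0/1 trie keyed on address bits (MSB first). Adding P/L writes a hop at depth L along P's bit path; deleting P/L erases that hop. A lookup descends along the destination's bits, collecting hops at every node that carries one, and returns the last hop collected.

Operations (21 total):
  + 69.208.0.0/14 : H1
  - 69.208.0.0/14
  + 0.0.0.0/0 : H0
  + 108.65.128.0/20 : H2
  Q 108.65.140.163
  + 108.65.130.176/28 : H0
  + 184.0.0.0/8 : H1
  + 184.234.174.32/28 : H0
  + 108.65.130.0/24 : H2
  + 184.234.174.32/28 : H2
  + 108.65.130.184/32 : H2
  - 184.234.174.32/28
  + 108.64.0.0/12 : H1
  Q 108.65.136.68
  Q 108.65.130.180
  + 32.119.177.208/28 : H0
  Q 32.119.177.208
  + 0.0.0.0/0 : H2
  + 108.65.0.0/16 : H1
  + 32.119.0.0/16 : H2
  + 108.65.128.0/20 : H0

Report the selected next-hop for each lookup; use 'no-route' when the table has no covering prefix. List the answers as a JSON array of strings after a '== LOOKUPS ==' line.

Trace:
  + 69.208.0.0/14 (H1) depth=14
  - 69.208.0.0/14 clear@14
  + 0.0.0.0/0 (H0) depth=0
  + 108.65.128.0/20 (H2) depth=20
  lookup 108.65.140.163: bits 01101100010000011000 walk d0:H0→d1:-→d2:-→d3:-→d4:-→d5:-→d6:-→d7:-→d8:-→d9:-→d10:-→d11:-→d12:-→d13:-→d14:-→d15:-→d16:-→d17:-→d18:-→d19:-→d20:H2 -> H2
  + 108.65.130.176/28 (H0) depth=28
  + 184.0.0.0/8 (H1) depth=8
  + 184.234.174.32/28 (H0) depth=28
  + 108.65.130.0/24 (H2) depth=24
  + 184.234.174.32/28 (H2) depth=28
  + 108.65.130.184/32 (H2) depth=32
  - 184.234.174.32/28 clear@28
  + 108.64.0.0/12 (H1) depth=12
  lookup 108.65.136.68: bits 01101100010000011000 walk d0:H0→d1:-→d2:-→d3:-→d4:-→d5:-→d6:-→d7:-→d8:-→d9:-→d10:-→d11:-→d12:H1→d13:-→d14:-→d15:-→d16:-→d17:-→d18:-→d19:-→d20:H2 -> H2
  lookup 108.65.130.180: bits 0110110001000001100000101011 walk d0:H0→d1:-→d2:-→d3:-→d4:-→d5:-→d6:-→d7:-→d8:-→d9:-→d10:-→d11:-→d12:H1→d13:-→d14:-→d15:-→d16:-→d17:-→d18:-→d19:-→d20:H2→d21:-→d22:-→d23:-→d24:H2→d25:-→d26:-→d27:-→d28:H0 -> H0
  + 32.119.177.208/28 (H0) depth=28
  lookup 32.119.177.208: bits 0010000001110111101100011101 walk d0:H0→d1:-→d2:-→d3:-→d4:-→d5:-→d6:-→d7:-→d8:-→d9:-→d10:-→d11:-→d12:-→d13:-→d14:-→d15:-→d16:-→d17:-→d18:-→d19:-→d20:-→d21:-→d22:-→d23:-→d24:-→d25:-→d26:-→d27:-→d28:H0 -> H0
  + 0.0.0.0/0 (H2) depth=0
  + 108.65.0.0/16 (H1) depth=16
  + 32.119.0.0/16 (H2) depth=16
  + 108.65.128.0/20 (H0) depth=20

== LOOKUPS ==
["H2","H2","H0","H0"]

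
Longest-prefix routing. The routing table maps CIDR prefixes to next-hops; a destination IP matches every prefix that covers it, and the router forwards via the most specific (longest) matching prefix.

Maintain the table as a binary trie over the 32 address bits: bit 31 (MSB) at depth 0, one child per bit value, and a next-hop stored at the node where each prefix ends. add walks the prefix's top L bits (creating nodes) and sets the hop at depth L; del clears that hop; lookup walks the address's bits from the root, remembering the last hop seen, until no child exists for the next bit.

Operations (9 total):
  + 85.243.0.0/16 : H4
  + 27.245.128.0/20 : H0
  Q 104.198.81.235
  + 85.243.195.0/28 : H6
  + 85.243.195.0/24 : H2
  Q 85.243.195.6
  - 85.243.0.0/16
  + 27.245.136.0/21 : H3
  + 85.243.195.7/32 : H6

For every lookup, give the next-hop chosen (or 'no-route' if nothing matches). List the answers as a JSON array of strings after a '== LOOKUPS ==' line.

Process each operation:
  add 85.243.0.0/16 -> H4 at depth 16
  add 27.245.128.0/20 -> H0 at depth 20
  ? 104.198.81.235  path d0:-→d1:-→d2:-  best=no-route
  add 85.243.195.0/28 -> H6 at depth 28
  add 85.243.195.0/24 -> H2 at depth 24
  ? 85.243.195.6  path d0:-→d1:-→d2:-→d3:-→d4:-→d5:-→d6:-→d7:-→d8:-→d9:-→d10:-→d11:-→d12:-→d13:-→d14:-→d15:-→d16:H4→d17:-→d18:-→d19:-→d20:-→d21:-→d22:-→d23:-→d24:H2→d25:-→d26:-→d27:-→d28:H6  best=H6
  - 85.243.0.0/16 clear@16
  add 27.245.136.0/21 -> H3 at depth 21
  add 85.243.195.7/32 -> H6 at depth 32

== LOOKUPS ==
["no-route","H6"]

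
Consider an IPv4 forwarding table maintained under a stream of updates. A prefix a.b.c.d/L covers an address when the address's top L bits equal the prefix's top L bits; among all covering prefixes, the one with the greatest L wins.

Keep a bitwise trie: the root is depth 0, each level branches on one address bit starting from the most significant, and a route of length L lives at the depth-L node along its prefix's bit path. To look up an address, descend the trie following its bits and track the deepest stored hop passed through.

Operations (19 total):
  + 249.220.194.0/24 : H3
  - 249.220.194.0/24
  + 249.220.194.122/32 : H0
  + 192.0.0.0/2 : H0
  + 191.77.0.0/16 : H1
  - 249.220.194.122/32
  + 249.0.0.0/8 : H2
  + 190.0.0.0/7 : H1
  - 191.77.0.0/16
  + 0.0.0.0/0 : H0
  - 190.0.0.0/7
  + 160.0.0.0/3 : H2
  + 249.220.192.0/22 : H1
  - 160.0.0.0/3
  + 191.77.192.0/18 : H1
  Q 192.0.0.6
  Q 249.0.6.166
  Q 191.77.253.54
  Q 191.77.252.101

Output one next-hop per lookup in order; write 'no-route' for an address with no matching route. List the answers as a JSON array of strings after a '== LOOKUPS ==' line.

Apply in order:
  + 249.220.194.0/24 (H3) depth=24
  - 249.220.194.0/24 clear@24
  + 249.220.194.122/32 (H0) depth=32
  + 192.0.0.0/2 (H0) depth=2
  + 191.77.0.0/16 (H1) depth=16
  - 249.220.194.122/32 clear@32
  + 249.0.0.0/8 (H2) depth=8
  + 190.0.0.0/7 (H1) depth=7
  - 191.77.0.0/16 clear@16
  + 0.0.0.0/0 (H0) depth=0
  - 190.0.0.0/7 clear@7
  + 160.0.0.0/3 (H2) depth=3
  + 249.220.192.0/22 (H1) depth=22
  - 160.0.0.0/3 clear@3
  + 191.77.192.0/18 (H1) depth=18
  ? 192.0.0.6  path d0:H0→d1:-→d2:H0  best=H0
  ? 249.0.6.166  path d0:H0→d1:-→d2:H0→d3:-→d4:-→d5:-→d6:-→d7:-→d8:H2  best=H2
  ? 191.77.253.54  path d0:H0→d1:-→d2:-→d3:-→d4:-→d5:-→d6:-→d7:-→d8:-→d9:-→d10:-→d11:-→d12:-→d13:-→d14:-→d15:-→d16:-→d17:-→d18:H1  best=H1
  ? 191.77.252.101  path d0:H0→d1:-→d2:-→d3:-→d4:-→d5:-→d6:-→d7:-→d8:-→d9:-→d10:-→d11:-→d12:-→d13:-→d14:-→d15:-→d16:-→d17:-→d18:H1  best=H1

== LOOKUPS ==
["H0","H2","H1","H1"]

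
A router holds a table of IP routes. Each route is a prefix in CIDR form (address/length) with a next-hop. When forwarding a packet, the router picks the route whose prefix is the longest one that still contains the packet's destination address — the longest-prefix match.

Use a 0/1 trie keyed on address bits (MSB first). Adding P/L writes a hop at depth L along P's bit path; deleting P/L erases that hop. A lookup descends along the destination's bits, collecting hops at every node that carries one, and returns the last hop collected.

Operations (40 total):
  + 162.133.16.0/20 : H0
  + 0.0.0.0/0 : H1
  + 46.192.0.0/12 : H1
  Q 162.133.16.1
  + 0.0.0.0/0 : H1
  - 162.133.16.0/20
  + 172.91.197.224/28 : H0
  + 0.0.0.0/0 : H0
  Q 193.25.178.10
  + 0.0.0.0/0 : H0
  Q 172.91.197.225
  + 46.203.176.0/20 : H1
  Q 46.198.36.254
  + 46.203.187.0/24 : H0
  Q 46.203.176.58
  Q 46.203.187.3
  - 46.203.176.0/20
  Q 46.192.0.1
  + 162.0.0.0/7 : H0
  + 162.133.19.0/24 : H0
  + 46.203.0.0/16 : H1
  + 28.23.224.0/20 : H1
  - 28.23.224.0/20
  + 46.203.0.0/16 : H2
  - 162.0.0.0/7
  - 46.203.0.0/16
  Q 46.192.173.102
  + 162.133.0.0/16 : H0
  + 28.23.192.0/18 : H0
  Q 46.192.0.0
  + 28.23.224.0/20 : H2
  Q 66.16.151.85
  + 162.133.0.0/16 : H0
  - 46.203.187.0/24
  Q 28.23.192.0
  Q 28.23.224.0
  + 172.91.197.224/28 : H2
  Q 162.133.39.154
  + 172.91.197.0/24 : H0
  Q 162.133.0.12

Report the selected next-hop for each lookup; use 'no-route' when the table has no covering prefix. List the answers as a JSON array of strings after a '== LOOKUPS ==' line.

Apply in order:
  add 162.133.16.0/20 -> H0 at depth 20
  add 0.0.0.0/0 -> H1 at depth 0
  add 46.192.0.0/12 -> H1 at depth 12
  Q 162.133.16.1: descend 10100010100001010001 ; hops seen [H1,H0] ; pick H0
  add 0.0.0.0/0 -> H1 at depth 0
  del 162.133.16.0/20 (clear depth 20)
  add 172.91.197.224/28 -> H0 at depth 28
  add 0.0.0.0/0 -> H0 at depth 0
  Q 193.25.178.10: descend 1 ; hops seen [H0] ; pick H0
  add 0.0.0.0/0 -> H0 at depth 0
  Q 172.91.197.225: descend 1010110001011011110001011110 ; hops seen [H0,H0] ; pick H0
  add 46.203.176.0/20 -> H1 at depth 20
  Q 46.198.36.254: descend 001011101100 ; hops seen [H0,H1] ; pick H1
  add 46.203.187.0/24 -> H0 at depth 24
  Q 46.203.176.58: descend 00101110110010111011 ; hops seen [H0,H1,H1] ; pick H1
  Q 46.203.187.3: descend 001011101100101110111011 ; hops seen [H0,H1,H1,H0] ; pick H0
  del 46.203.176.0/20 (clear depth 20)
  Q 46.192.0.1: descend 001011101100 ; hops seen [H0,H1] ; pick H1
  add 162.0.0.0/7 -> H0 at depth 7
  add 162.133.19.0/24 -> H0 at depth 24
  add 46.203.0.0/16 -> H1 at depth 16
  add 28.23.224.0/20 -> H1 at depth 20
  del 28.23.224.0/20 (clear depth 20)
  add 46.203.0.0/16 -> H2 at depth 16
  del 162.0.0.0/7 (clear depth 7)
  del 46.203.0.0/16 (clear depth 16)
  Q 46.192.173.102: descend 001011101100 ; hops seen [H0,H1] ; pick H1
  add 162.133.0.0/16 -> H0 at depth 16
  add 28.23.192.0/18 -> H0 at depth 18
  Q 46.192.0.0: descend 001011101100 ; hops seen [H0,H1] ; pick H1
  add 28.23.224.0/20 -> H2 at depth 20
  Q 66.16.151.85: descend 0 ; hops seen [H0] ; pick H0
  add 162.133.0.0/16 -> H0 at depth 16
  del 46.203.187.0/24 (clear depth 24)
  Q 28.23.192.0: descend 000111000001011111 ; hops seen [H0,H0] ; pick H0
  Q 28.23.224.0: descend 00011100000101111110 ; hops seen [H0,H0,H2] ; pick H2
  add 172.91.197.224/28 -> H2 at depth 28
  Q 162.133.39.154: descend 101000101000010100 ; hops seen [H0,H0] ; pick H0
  add 172.91.197.0/24 -> H0 at depth 24
  Q 162.133.0.12: descend 1010001010000101000 ; hops seen [H0,H0] ; pick H0

== LOOKUPS ==
["H0","H0","H0","H1","H1","H0","H1","H1","H1","H0","H0","H2","H0","H0"]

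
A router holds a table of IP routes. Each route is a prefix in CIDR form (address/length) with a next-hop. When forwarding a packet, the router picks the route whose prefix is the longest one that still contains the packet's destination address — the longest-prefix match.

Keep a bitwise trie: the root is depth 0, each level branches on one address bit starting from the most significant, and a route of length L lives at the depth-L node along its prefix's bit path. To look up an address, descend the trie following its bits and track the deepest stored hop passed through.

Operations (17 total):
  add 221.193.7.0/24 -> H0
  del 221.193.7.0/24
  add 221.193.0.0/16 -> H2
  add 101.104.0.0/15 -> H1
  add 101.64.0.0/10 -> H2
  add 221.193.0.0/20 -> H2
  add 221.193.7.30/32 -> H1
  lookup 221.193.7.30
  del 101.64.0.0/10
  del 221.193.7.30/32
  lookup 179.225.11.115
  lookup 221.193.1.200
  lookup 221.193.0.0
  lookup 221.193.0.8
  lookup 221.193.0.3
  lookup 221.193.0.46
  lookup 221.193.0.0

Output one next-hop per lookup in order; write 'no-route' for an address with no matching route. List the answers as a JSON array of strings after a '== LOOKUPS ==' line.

Trace:
  + 221.193.7.0/24 (H0) depth=24
  - 221.193.7.0/24 clear@24
  + 221.193.0.0/16 (H2) depth=16
  + 101.104.0.0/15 (H1) depth=15
  + 101.64.0.0/10 (H2) depth=10
  + 221.193.0.0/20 (H2) depth=20
  + 221.193.7.30/32 (H1) depth=32
  lookup 221.193.7.30: bits 11011101110000010000011100011110 walk d0:-→d1:-→d2:-→d3:-→d4:-→d5:-→d6:-→d7:-→d8:-→d9:-→d10:-→d11:-→d12:-→d13:-→d14:-→d15:-→d16:H2→d17:-→d18:-→d19:-→d20:H2→d21:-→d22:-→d23:-→d24:-→d25:-→d26:-→d27:-→d28:-→d29:-→d30:-→d31:-→d32:H1 -> H1
  - 101.64.0.0/10 clear@10
  - 221.193.7.30/32 clear@32
  lookup 179.225.11.115: bits 1 walk d0:-→d1:- -> no-route
  lookup 221.193.1.200: bits 110111011100000100000 walk d0:-→d1:-→d2:-→d3:-→d4:-→d5:-→d6:-→d7:-→d8:-→d9:-→d10:-→d11:-→d12:-→d13:-→d14:-→d15:-→d16:H2→d17:-→d18:-→d19:-→d20:H2→d21:- -> H2
  lookup 221.193.0.0: bits 110111011100000100000 walk d0:-→d1:-→d2:-→d3:-→d4:-→d5:-→d6:-→d7:-→d8:-→d9:-→d10:-→d11:-→d12:-→d13:-→d14:-→d15:-→d16:H2→d17:-→d18:-→d19:-→d20:H2→d21:- -> H2
  lookup 221.193.0.8: bits 110111011100000100000 walk d0:-→d1:-→d2:-→d3:-→d4:-→d5:-→d6:-→d7:-→d8:-→d9:-→d10:-→d11:-→d12:-→d13:-→d14:-→d15:-→d16:H2→d17:-→d18:-→d19:-→d20:H2→d21:- -> H2
  lookup 221.193.0.3: bits 110111011100000100000 walk d0:-→d1:-→d2:-→d3:-→d4:-→d5:-→d6:-→d7:-→d8:-→d9:-→d10:-→d11:-→d12:-→d13:-→d14:-→d15:-→d16:H2→d17:-→d18:-→d19:-→d20:H2→d21:- -> H2
  lookup 221.193.0.46: bits 110111011100000100000 walk d0:-→d1:-→d2:-→d3:-→d4:-→d5:-→d6:-→d7:-→d8:-→d9:-→d10:-→d11:-→d12:-→d13:-→d14:-→d15:-→d16:H2→d17:-→d18:-→d19:-→d20:H2→d21:- -> H2
  lookup 221.193.0.0: bits 110111011100000100000 walk d0:-→d1:-→d2:-→d3:-→d4:-→d5:-→d6:-→d7:-→d8:-→d9:-→d10:-→d11:-→d12:-→d13:-→d14:-→d15:-→d16:H2→d17:-→d18:-→d19:-→d20:H2→d21:- -> H2

== LOOKUPS ==
["H1","no-route","H2","H2","H2","H2","H2","H2"]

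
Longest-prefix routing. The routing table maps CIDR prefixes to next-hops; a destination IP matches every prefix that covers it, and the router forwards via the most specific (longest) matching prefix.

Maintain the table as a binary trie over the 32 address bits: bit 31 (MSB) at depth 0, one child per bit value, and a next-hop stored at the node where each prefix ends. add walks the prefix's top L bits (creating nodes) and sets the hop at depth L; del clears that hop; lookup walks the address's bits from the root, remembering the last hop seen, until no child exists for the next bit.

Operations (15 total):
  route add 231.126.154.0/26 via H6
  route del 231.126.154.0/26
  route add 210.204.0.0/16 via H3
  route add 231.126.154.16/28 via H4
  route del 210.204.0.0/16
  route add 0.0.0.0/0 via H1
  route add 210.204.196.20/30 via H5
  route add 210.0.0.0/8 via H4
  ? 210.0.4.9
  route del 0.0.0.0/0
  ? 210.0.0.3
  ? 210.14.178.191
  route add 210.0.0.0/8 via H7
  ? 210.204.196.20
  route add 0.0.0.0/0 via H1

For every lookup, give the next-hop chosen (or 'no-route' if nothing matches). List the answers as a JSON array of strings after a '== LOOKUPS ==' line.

Apply in order:
  add 231.126.154.0/26 -> H6 at depth 26
  - 231.126.154.0/26 clear@26
  add 210.204.0.0/16 -> H3 at depth 16
  add 231.126.154.16/28 -> H4 at depth 28
  - 210.204.0.0/16 clear@16
  add 0.0.0.0/0 -> H1 at depth 0
  add 210.204.196.20/30 -> H5 at depth 30
  add 210.0.0.0/8 -> H4 at depth 8
  Q 210.0.4.9: descend 11010010 ; hops seen [H1,H4] ; pick H4
  - 0.0.0.0/0 clear@0
  Q 210.0.0.3: descend 11010010 ; hops seen [H4] ; pick H4
  Q 210.14.178.191: descend 11010010 ; hops seen [H4] ; pick H4
  add 210.0.0.0/8 -> H7 at depth 8
  Q 210.204.196.20: descend 110100101100110011000100000101 ; hops seen [H7,H5] ; pick H5
  add 0.0.0.0/0 -> H1 at depth 0

== LOOKUPS ==
["H4","H4","H4","H5"]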